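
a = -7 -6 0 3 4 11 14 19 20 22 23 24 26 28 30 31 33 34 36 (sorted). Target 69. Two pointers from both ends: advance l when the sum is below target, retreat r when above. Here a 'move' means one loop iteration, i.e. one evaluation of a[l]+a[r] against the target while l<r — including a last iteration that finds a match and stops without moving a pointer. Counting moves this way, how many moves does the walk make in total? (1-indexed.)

[1,19] -7+36=29 <69 → l++
[2,19] -6+36=30 <69 → l++
[3,19] 0+36=36 <69 → l++
[4,19] 3+36=39 <69 → l++
[5,19] 4+36=40 <69 → l++
[6,19] 11+36=47 <69 → l++
[7,19] 14+36=50 <69 → l++
[8,19] 19+36=55 <69 → l++
[9,19] 20+36=56 <69 → l++
[10,19] 22+36=58 <69 → l++
[11,19] 23+36=59 <69 → l++
[12,19] 24+36=60 <69 → l++
[13,19] 26+36=62 <69 → l++
[14,19] 28+36=64 <69 → l++
[15,19] 30+36=66 <69 → l++
[16,19] 31+36=67 <69 → l++
[17,19] 33+36=69 → found

17 moves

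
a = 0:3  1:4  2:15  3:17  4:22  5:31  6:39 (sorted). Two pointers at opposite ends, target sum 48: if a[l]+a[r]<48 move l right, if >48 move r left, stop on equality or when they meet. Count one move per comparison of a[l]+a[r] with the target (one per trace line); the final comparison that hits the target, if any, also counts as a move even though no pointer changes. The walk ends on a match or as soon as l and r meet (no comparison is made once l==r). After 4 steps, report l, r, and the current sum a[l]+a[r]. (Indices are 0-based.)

l=3, r=5, sum=48

[0,6] 3+39=42 <48 → l++
[1,6] 4+39=43 <48 → l++
[2,6] 15+39=54 >48 → r--
[2,5] 15+31=46 <48 → l++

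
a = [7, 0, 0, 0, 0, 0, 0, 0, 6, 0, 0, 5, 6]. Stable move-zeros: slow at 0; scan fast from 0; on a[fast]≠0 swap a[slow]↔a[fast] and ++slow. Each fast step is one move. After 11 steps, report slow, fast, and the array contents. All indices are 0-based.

slow=2, fast=11, a=[7, 6, 0, 0, 0, 0, 0, 0, 0, 0, 0, 5, 6]

(s=0,f=0) a[fast]=7≠0 swap→a[0]=7 → slow++,fast++
(s=1,f=1) a[fast]=0 → fast++
(s=1,f=2) a[fast]=0 → fast++
(s=1,f=3) a[fast]=0 → fast++
(s=1,f=4) a[fast]=0 → fast++
(s=1,f=5) a[fast]=0 → fast++
(s=1,f=6) a[fast]=0 → fast++
(s=1,f=7) a[fast]=0 → fast++
(s=1,f=8) a[fast]=6≠0 swap→a[1]=6 → slow++,fast++
(s=2,f=9) a[fast]=0 → fast++
(s=2,f=10) a[fast]=0 → fast++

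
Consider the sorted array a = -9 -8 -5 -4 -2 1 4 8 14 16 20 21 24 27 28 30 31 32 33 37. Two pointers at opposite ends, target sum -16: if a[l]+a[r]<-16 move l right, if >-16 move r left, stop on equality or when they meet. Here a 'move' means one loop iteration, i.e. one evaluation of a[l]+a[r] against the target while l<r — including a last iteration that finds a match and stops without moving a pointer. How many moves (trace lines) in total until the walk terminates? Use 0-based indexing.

l=0 r=19: -9+37=28 >-16, r--
l=0 r=18: -9+33=24 >-16, r--
l=0 r=17: -9+32=23 >-16, r--
l=0 r=16: -9+31=22 >-16, r--
l=0 r=15: -9+30=21 >-16, r--
l=0 r=14: -9+28=19 >-16, r--
l=0 r=13: -9+27=18 >-16, r--
l=0 r=12: -9+24=15 >-16, r--
l=0 r=11: -9+21=12 >-16, r--
l=0 r=10: -9+20=11 >-16, r--
l=0 r=9: -9+16=7 >-16, r--
l=0 r=8: -9+14=5 >-16, r--
l=0 r=7: -9+8=-1 >-16, r--
l=0 r=6: -9+4=-5 >-16, r--
l=0 r=5: -9+1=-8 >-16, r--
l=0 r=4: -9+-2=-11 >-16, r--
l=0 r=3: -9+-4=-13 >-16, r--
l=0 r=2: -9+-5=-14 >-16, r--
l=0 r=1: -9+-8=-17 <-16, l++

19 moves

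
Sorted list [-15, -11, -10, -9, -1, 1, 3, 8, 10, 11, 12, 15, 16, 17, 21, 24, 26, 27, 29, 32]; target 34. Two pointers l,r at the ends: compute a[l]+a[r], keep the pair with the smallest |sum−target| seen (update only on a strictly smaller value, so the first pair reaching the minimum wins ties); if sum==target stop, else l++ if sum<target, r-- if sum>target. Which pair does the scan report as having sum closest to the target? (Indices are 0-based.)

[0,19] -15+32=17 d=17 * → l++
[1,19] -11+32=21 d=13 * → l++
[2,19] -10+32=22 d=12 * → l++
[3,19] -9+32=23 d=11 * → l++
[4,19] -1+32=31 d=3 * → l++
[5,19] 1+32=33 d=1 * → l++
[6,19] 3+32=35 d=1 → r--
[6,18] 3+29=32 d=2 → l++
[7,18] 8+29=37 d=3 → r--
[7,17] 8+27=35 d=1 → r--
[7,16] 8+26=34 d=0 * → stop

pair (8, 26) with sum 34 (|Δ|=0)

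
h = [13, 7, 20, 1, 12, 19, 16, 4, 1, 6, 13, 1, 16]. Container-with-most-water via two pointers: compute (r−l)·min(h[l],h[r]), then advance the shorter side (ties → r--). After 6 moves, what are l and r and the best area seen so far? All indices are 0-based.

l=2, r=8, best area=160

[0,12] min(13,16)*12=156 best=156 * → l++
[1,12] min(7,16)*11=77 best=156 → l++
[2,12] min(20,16)*10=160 best=160 * → r--
[2,11] min(20,1)*9=9 best=160 → r--
[2,10] min(20,13)*8=104 best=160 → r--
[2,9] min(20,6)*7=42 best=160 → r--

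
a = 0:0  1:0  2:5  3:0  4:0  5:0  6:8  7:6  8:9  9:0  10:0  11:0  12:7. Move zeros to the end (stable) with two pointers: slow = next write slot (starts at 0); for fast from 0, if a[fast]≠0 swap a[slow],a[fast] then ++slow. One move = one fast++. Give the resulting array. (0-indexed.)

[5, 8, 6, 9, 7, 0, 0, 0, 0, 0, 0, 0, 0]

slow=0 fast=0: a[fast]=0, fast++
slow=0 fast=1: a[fast]=0, fast++
slow=0 fast=2: a[fast]=5≠0 swap→a[0]=5, slow++,fast++
slow=1 fast=3: a[fast]=0, fast++
slow=1 fast=4: a[fast]=0, fast++
slow=1 fast=5: a[fast]=0, fast++
slow=1 fast=6: a[fast]=8≠0 swap→a[1]=8, slow++,fast++
slow=2 fast=7: a[fast]=6≠0 swap→a[2]=6, slow++,fast++
slow=3 fast=8: a[fast]=9≠0 swap→a[3]=9, slow++,fast++
slow=4 fast=9: a[fast]=0, fast++
slow=4 fast=10: a[fast]=0, fast++
slow=4 fast=11: a[fast]=0, fast++
slow=4 fast=12: a[fast]=7≠0 swap→a[4]=7, slow++,fast++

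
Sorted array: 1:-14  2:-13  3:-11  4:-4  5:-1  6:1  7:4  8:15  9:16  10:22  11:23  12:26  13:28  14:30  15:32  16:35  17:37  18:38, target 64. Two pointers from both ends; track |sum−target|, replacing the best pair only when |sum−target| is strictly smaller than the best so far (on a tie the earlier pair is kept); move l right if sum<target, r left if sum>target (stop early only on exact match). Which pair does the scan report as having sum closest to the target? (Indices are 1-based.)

pair (26, 38) with sum 64 (|Δ|=0)

[1,18] -14+38=24 d=40 * → l++
[2,18] -13+38=25 d=39 * → l++
[3,18] -11+38=27 d=37 * → l++
[4,18] -4+38=34 d=30 * → l++
[5,18] -1+38=37 d=27 * → l++
[6,18] 1+38=39 d=25 * → l++
[7,18] 4+38=42 d=22 * → l++
[8,18] 15+38=53 d=11 * → l++
[9,18] 16+38=54 d=10 * → l++
[10,18] 22+38=60 d=4 * → l++
[11,18] 23+38=61 d=3 * → l++
[12,18] 26+38=64 d=0 * → stop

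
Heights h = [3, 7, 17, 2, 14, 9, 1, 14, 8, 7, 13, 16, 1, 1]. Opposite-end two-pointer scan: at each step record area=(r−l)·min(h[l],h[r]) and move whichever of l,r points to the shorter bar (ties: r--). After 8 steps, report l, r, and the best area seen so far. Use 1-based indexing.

l=1 r=14: min(3,1)*13=13 best=13 *, r--
l=1 r=13: min(3,1)*12=12 best=13, r--
l=1 r=12: min(3,16)*11=33 best=33 *, l++
l=2 r=12: min(7,16)*10=70 best=70 *, l++
l=3 r=12: min(17,16)*9=144 best=144 *, r--
l=3 r=11: min(17,13)*8=104 best=144, r--
l=3 r=10: min(17,7)*7=49 best=144, r--
l=3 r=9: min(17,8)*6=48 best=144, r--

l=3, r=8, best area=144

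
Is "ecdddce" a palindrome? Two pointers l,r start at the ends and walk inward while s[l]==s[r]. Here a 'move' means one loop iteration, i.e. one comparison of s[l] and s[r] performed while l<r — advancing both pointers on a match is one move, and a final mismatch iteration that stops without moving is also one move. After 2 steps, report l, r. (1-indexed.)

l=1 r=7: 'e'=='e', l++,r--
l=2 r=6: 'c'=='c', l++,r--

l=3, r=5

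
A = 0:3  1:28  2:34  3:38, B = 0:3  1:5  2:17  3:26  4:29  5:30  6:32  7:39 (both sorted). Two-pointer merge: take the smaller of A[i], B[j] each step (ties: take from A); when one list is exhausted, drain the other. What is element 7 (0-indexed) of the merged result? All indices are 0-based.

[i=0,j=0] A[i]=3<=B[j]=3 take 3 → i++
[i=1,j=0] A[i]=28>B[j]=3 take 3 → j++
[i=1,j=1] A[i]=28>B[j]=5 take 5 → j++
[i=1,j=2] A[i]=28>B[j]=17 take 17 → j++
[i=1,j=3] A[i]=28>B[j]=26 take 26 → j++
[i=1,j=4] A[i]=28<=B[j]=29 take 28 → i++
[i=2,j=4] A[i]=34>B[j]=29 take 29 → j++
[i=2,j=5] A[i]=34>B[j]=30 take 30 → j++
[i=2,j=6] A[i]=34>B[j]=32 take 32 → j++
[i=2,j=7] A[i]=34<=B[j]=39 take 34 → i++
[i=3,j=7] A[i]=38<=B[j]=39 take 38 → i++
[i=4,j=7] A done, take B[j]=39 → j++

merged[7] = 30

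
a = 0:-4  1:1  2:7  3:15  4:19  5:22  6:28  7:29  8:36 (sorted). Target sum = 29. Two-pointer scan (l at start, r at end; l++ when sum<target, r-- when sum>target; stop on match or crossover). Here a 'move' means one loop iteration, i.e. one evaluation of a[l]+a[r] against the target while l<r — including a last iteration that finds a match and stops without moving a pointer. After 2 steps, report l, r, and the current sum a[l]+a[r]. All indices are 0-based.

[0,8] -4+36=32 >29 → r--
[0,7] -4+29=25 <29 → l++

l=1, r=7, sum=30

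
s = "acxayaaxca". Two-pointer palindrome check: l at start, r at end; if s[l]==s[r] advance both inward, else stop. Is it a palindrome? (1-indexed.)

l=1 r=10: 'a'=='a', l++,r--
l=2 r=9: 'c'=='c', l++,r--
l=3 r=8: 'x'=='x', l++,r--
l=4 r=7: 'a'=='a', l++,r--
l=5 r=6: 'y'!='a', stop

not a palindrome (mismatch at 5,6)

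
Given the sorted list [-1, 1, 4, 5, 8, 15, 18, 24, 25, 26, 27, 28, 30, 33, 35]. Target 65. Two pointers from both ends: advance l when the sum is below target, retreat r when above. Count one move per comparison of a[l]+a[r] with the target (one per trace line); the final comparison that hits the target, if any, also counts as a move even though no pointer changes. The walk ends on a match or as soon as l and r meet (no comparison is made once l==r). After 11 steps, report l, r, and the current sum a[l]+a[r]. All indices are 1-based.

l=12, r=15, sum=63

l=1 r=15: -1+35=34 <65, l++
l=2 r=15: 1+35=36 <65, l++
l=3 r=15: 4+35=39 <65, l++
l=4 r=15: 5+35=40 <65, l++
l=5 r=15: 8+35=43 <65, l++
l=6 r=15: 15+35=50 <65, l++
l=7 r=15: 18+35=53 <65, l++
l=8 r=15: 24+35=59 <65, l++
l=9 r=15: 25+35=60 <65, l++
l=10 r=15: 26+35=61 <65, l++
l=11 r=15: 27+35=62 <65, l++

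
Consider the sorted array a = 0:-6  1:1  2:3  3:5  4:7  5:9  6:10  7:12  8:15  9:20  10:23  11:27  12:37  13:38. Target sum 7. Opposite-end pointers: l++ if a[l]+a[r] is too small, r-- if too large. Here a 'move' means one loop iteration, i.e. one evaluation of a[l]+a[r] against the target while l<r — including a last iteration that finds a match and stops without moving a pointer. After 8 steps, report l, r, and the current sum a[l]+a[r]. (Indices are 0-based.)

l=1, r=6, sum=11

l=0 r=13: -6+38=32 >7, r--
l=0 r=12: -6+37=31 >7, r--
l=0 r=11: -6+27=21 >7, r--
l=0 r=10: -6+23=17 >7, r--
l=0 r=9: -6+20=14 >7, r--
l=0 r=8: -6+15=9 >7, r--
l=0 r=7: -6+12=6 <7, l++
l=1 r=7: 1+12=13 >7, r--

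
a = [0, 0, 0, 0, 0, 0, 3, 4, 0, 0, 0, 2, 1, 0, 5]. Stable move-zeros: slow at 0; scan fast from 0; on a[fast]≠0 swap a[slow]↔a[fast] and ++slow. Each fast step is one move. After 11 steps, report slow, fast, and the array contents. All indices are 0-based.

slow=2, fast=11, a=[3, 4, 0, 0, 0, 0, 0, 0, 0, 0, 0, 2, 1, 0, 5]

slow=0 fast=0: a[fast]=0, fast++
slow=0 fast=1: a[fast]=0, fast++
slow=0 fast=2: a[fast]=0, fast++
slow=0 fast=3: a[fast]=0, fast++
slow=0 fast=4: a[fast]=0, fast++
slow=0 fast=5: a[fast]=0, fast++
slow=0 fast=6: a[fast]=3≠0 swap→a[0]=3, slow++,fast++
slow=1 fast=7: a[fast]=4≠0 swap→a[1]=4, slow++,fast++
slow=2 fast=8: a[fast]=0, fast++
slow=2 fast=9: a[fast]=0, fast++
slow=2 fast=10: a[fast]=0, fast++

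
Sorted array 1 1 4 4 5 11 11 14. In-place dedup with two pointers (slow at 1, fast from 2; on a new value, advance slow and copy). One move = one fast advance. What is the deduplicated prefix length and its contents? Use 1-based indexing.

length 5; prefix = [1, 4, 5, 11, 14]

slow=1 fast=2: a[fast]=1=a[slow] dup, fast++
slow=1 fast=3: a[fast]=4≠a[slow]=1 write a[2]=4, slow++,fast++
slow=2 fast=4: a[fast]=4=a[slow] dup, fast++
slow=2 fast=5: a[fast]=5≠a[slow]=4 write a[3]=5, slow++,fast++
slow=3 fast=6: a[fast]=11≠a[slow]=5 write a[4]=11, slow++,fast++
slow=4 fast=7: a[fast]=11=a[slow] dup, fast++
slow=4 fast=8: a[fast]=14≠a[slow]=11 write a[5]=14, slow++,fast++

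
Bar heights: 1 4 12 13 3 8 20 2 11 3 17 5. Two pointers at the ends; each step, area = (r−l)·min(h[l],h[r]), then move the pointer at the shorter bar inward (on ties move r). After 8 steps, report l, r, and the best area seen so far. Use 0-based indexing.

[0,11] min(1,5)*11=11 best=11 * → l++
[1,11] min(4,5)*10=40 best=40 * → l++
[2,11] min(12,5)*9=45 best=45 * → r--
[2,10] min(12,17)*8=96 best=96 * → l++
[3,10] min(13,17)*7=91 best=96 → l++
[4,10] min(3,17)*6=18 best=96 → l++
[5,10] min(8,17)*5=40 best=96 → l++
[6,10] min(20,17)*4=68 best=96 → r--

l=6, r=9, best area=96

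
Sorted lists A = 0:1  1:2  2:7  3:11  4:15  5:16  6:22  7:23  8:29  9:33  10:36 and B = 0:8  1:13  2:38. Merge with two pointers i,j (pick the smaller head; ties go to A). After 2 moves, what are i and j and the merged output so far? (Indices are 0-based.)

[i=0,j=0] A[i]=1<=B[j]=8 take 1 → i++
[i=1,j=0] A[i]=2<=B[j]=8 take 2 → i++

i=2, j=0, merged so far=[1, 2]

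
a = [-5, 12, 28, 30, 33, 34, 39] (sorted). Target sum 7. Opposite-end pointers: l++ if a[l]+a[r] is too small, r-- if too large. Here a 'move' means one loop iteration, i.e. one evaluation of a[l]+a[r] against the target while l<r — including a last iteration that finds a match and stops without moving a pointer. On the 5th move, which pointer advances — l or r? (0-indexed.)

[0,6] -5+39=34 >7 → r--
[0,5] -5+34=29 >7 → r--
[0,4] -5+33=28 >7 → r--
[0,3] -5+30=25 >7 → r--
[0,2] -5+28=23 >7 → r--

r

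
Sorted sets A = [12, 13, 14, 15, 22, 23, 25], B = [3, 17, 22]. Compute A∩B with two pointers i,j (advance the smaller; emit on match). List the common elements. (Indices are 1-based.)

intersection = [22]

[i=1,j=1] 12>3 → j++
[i=1,j=2] 12<17 → i++
[i=2,j=2] 13<17 → i++
[i=3,j=2] 14<17 → i++
[i=4,j=2] 15<17 → i++
[i=5,j=2] 22>17 → j++
[i=5,j=3] 22==22 emit → i++,j++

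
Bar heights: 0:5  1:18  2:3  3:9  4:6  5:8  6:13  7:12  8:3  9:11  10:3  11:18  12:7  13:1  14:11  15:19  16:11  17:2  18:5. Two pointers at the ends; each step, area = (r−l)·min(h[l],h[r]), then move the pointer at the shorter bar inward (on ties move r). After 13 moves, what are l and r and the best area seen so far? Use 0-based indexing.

l=0 r=18: min(5,5)*18=90 best=90 *, r--
l=0 r=17: min(5,2)*17=34 best=90, r--
l=0 r=16: min(5,11)*16=80 best=90, l++
l=1 r=16: min(18,11)*15=165 best=165 *, r--
l=1 r=15: min(18,19)*14=252 best=252 *, l++
l=2 r=15: min(3,19)*13=39 best=252, l++
l=3 r=15: min(9,19)*12=108 best=252, l++
l=4 r=15: min(6,19)*11=66 best=252, l++
l=5 r=15: min(8,19)*10=80 best=252, l++
l=6 r=15: min(13,19)*9=117 best=252, l++
l=7 r=15: min(12,19)*8=96 best=252, l++
l=8 r=15: min(3,19)*7=21 best=252, l++
l=9 r=15: min(11,19)*6=66 best=252, l++

l=10, r=15, best area=252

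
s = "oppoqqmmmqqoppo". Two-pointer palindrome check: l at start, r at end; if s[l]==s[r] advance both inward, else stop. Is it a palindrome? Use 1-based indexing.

palindrome

[1,15] 'o'=='o' → l++,r--
[2,14] 'p'=='p' → l++,r--
[3,13] 'p'=='p' → l++,r--
[4,12] 'o'=='o' → l++,r--
[5,11] 'q'=='q' → l++,r--
[6,10] 'q'=='q' → l++,r--
[7,9] 'm'=='m' → l++,r--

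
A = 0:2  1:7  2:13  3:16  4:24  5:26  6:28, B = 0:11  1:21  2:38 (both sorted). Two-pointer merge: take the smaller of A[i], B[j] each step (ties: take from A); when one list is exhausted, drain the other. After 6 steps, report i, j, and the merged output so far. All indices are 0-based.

i=0 j=0: A[i]=2<=B[j]=11 take 2, i++
i=1 j=0: A[i]=7<=B[j]=11 take 7, i++
i=2 j=0: A[i]=13>B[j]=11 take 11, j++
i=2 j=1: A[i]=13<=B[j]=21 take 13, i++
i=3 j=1: A[i]=16<=B[j]=21 take 16, i++
i=4 j=1: A[i]=24>B[j]=21 take 21, j++

i=4, j=2, merged so far=[2, 7, 11, 13, 16, 21]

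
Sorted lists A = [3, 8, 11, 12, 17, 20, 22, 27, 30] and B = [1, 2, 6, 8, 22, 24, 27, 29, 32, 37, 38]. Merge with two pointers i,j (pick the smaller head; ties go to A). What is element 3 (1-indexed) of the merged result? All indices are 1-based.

merged[3] = 3

[i=1,j=1] A[i]=3>B[j]=1 take 1 → j++
[i=1,j=2] A[i]=3>B[j]=2 take 2 → j++
[i=1,j=3] A[i]=3<=B[j]=6 take 3 → i++
[i=2,j=3] A[i]=8>B[j]=6 take 6 → j++
[i=2,j=4] A[i]=8<=B[j]=8 take 8 → i++
[i=3,j=4] A[i]=11>B[j]=8 take 8 → j++
[i=3,j=5] A[i]=11<=B[j]=22 take 11 → i++
[i=4,j=5] A[i]=12<=B[j]=22 take 12 → i++
[i=5,j=5] A[i]=17<=B[j]=22 take 17 → i++
[i=6,j=5] A[i]=20<=B[j]=22 take 20 → i++
[i=7,j=5] A[i]=22<=B[j]=22 take 22 → i++
[i=8,j=5] A[i]=27>B[j]=22 take 22 → j++
[i=8,j=6] A[i]=27>B[j]=24 take 24 → j++
[i=8,j=7] A[i]=27<=B[j]=27 take 27 → i++
[i=9,j=7] A[i]=30>B[j]=27 take 27 → j++
[i=9,j=8] A[i]=30>B[j]=29 take 29 → j++
[i=9,j=9] A[i]=30<=B[j]=32 take 30 → i++
[i=10,j=9] A done, take B[j]=32 → j++
[i=10,j=10] A done, take B[j]=37 → j++
[i=10,j=11] A done, take B[j]=38 → j++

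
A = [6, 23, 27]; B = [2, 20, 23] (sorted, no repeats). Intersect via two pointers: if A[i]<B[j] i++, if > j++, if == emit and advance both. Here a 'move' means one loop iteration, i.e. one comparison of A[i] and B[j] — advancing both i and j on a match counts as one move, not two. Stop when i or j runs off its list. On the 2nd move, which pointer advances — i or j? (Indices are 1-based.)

i

i=1 j=1: 6>2, j++
i=1 j=2: 6<20, i++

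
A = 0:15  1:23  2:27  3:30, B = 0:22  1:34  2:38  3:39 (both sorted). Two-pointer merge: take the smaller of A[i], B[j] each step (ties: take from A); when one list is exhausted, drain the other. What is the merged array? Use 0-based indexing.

i=0 j=0: A[i]=15<=B[j]=22 take 15, i++
i=1 j=0: A[i]=23>B[j]=22 take 22, j++
i=1 j=1: A[i]=23<=B[j]=34 take 23, i++
i=2 j=1: A[i]=27<=B[j]=34 take 27, i++
i=3 j=1: A[i]=30<=B[j]=34 take 30, i++
i=4 j=1: A done, take B[j]=34, j++
i=4 j=2: A done, take B[j]=38, j++
i=4 j=3: A done, take B[j]=39, j++

[15, 22, 23, 27, 30, 34, 38, 39]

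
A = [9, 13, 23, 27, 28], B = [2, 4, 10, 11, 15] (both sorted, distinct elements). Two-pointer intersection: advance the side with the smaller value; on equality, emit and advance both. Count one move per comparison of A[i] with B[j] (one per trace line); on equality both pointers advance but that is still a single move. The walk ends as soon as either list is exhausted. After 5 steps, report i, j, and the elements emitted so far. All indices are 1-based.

[i=1,j=1] 9>2 → j++
[i=1,j=2] 9>4 → j++
[i=1,j=3] 9<10 → i++
[i=2,j=3] 13>10 → j++
[i=2,j=4] 13>11 → j++

i=2, j=5, emitted=[]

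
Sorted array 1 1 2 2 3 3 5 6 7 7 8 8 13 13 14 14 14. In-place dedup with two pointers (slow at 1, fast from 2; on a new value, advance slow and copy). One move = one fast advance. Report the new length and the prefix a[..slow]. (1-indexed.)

(s=1,f=2) a[fast]=1=a[slow] dup → fast++
(s=1,f=3) a[fast]=2≠a[slow]=1 write a[2]=2 → slow++,fast++
(s=2,f=4) a[fast]=2=a[slow] dup → fast++
(s=2,f=5) a[fast]=3≠a[slow]=2 write a[3]=3 → slow++,fast++
(s=3,f=6) a[fast]=3=a[slow] dup → fast++
(s=3,f=7) a[fast]=5≠a[slow]=3 write a[4]=5 → slow++,fast++
(s=4,f=8) a[fast]=6≠a[slow]=5 write a[5]=6 → slow++,fast++
(s=5,f=9) a[fast]=7≠a[slow]=6 write a[6]=7 → slow++,fast++
(s=6,f=10) a[fast]=7=a[slow] dup → fast++
(s=6,f=11) a[fast]=8≠a[slow]=7 write a[7]=8 → slow++,fast++
(s=7,f=12) a[fast]=8=a[slow] dup → fast++
(s=7,f=13) a[fast]=13≠a[slow]=8 write a[8]=13 → slow++,fast++
(s=8,f=14) a[fast]=13=a[slow] dup → fast++
(s=8,f=15) a[fast]=14≠a[slow]=13 write a[9]=14 → slow++,fast++
(s=9,f=16) a[fast]=14=a[slow] dup → fast++
(s=9,f=17) a[fast]=14=a[slow] dup → fast++

length 9; prefix = [1, 2, 3, 5, 6, 7, 8, 13, 14]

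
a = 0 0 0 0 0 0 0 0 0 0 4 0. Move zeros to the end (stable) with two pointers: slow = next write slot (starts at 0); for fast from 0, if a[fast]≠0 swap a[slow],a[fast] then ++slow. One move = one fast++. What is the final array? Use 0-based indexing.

slow=0 fast=0: a[fast]=0, fast++
slow=0 fast=1: a[fast]=0, fast++
slow=0 fast=2: a[fast]=0, fast++
slow=0 fast=3: a[fast]=0, fast++
slow=0 fast=4: a[fast]=0, fast++
slow=0 fast=5: a[fast]=0, fast++
slow=0 fast=6: a[fast]=0, fast++
slow=0 fast=7: a[fast]=0, fast++
slow=0 fast=8: a[fast]=0, fast++
slow=0 fast=9: a[fast]=0, fast++
slow=0 fast=10: a[fast]=4≠0 swap→a[0]=4, slow++,fast++
slow=1 fast=11: a[fast]=0, fast++

[4, 0, 0, 0, 0, 0, 0, 0, 0, 0, 0, 0]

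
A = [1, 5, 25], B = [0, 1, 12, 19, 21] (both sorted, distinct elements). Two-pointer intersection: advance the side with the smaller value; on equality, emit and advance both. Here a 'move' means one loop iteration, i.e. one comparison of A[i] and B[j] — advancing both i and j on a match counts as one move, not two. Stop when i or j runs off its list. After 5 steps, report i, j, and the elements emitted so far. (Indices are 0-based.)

i=2, j=4, emitted=[1]

[i=0,j=0] 1>0 → j++
[i=0,j=1] 1==1 emit → i++,j++
[i=1,j=2] 5<12 → i++
[i=2,j=2] 25>12 → j++
[i=2,j=3] 25>19 → j++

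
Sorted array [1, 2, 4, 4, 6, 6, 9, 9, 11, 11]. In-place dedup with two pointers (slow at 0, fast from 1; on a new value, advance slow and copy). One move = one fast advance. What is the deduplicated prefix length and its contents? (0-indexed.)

length 6; prefix = [1, 2, 4, 6, 9, 11]

slow=0 fast=1: a[fast]=2≠a[slow]=1 write a[1]=2, slow++,fast++
slow=1 fast=2: a[fast]=4≠a[slow]=2 write a[2]=4, slow++,fast++
slow=2 fast=3: a[fast]=4=a[slow] dup, fast++
slow=2 fast=4: a[fast]=6≠a[slow]=4 write a[3]=6, slow++,fast++
slow=3 fast=5: a[fast]=6=a[slow] dup, fast++
slow=3 fast=6: a[fast]=9≠a[slow]=6 write a[4]=9, slow++,fast++
slow=4 fast=7: a[fast]=9=a[slow] dup, fast++
slow=4 fast=8: a[fast]=11≠a[slow]=9 write a[5]=11, slow++,fast++
slow=5 fast=9: a[fast]=11=a[slow] dup, fast++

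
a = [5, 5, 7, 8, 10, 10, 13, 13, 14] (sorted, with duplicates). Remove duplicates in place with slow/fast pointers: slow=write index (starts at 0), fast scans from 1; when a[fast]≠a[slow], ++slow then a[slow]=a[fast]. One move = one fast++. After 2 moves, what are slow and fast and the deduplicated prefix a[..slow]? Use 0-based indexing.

slow=1, fast=3, prefix=[5, 7]

(s=0,f=1) a[fast]=5=a[slow] dup → fast++
(s=0,f=2) a[fast]=7≠a[slow]=5 write a[1]=7 → slow++,fast++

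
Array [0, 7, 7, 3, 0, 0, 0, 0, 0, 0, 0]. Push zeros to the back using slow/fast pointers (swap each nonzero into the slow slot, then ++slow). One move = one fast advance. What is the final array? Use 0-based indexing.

slow=0 fast=0: a[fast]=0, fast++
slow=0 fast=1: a[fast]=7≠0 swap→a[0]=7, slow++,fast++
slow=1 fast=2: a[fast]=7≠0 swap→a[1]=7, slow++,fast++
slow=2 fast=3: a[fast]=3≠0 swap→a[2]=3, slow++,fast++
slow=3 fast=4: a[fast]=0, fast++
slow=3 fast=5: a[fast]=0, fast++
slow=3 fast=6: a[fast]=0, fast++
slow=3 fast=7: a[fast]=0, fast++
slow=3 fast=8: a[fast]=0, fast++
slow=3 fast=9: a[fast]=0, fast++
slow=3 fast=10: a[fast]=0, fast++

[7, 7, 3, 0, 0, 0, 0, 0, 0, 0, 0]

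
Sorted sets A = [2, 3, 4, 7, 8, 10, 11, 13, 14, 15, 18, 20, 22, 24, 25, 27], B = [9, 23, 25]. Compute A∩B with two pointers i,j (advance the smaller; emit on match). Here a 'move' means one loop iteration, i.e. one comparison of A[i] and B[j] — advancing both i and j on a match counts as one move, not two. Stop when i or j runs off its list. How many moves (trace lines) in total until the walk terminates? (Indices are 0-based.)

17 moves

i=0 j=0: 2<9, i++
i=1 j=0: 3<9, i++
i=2 j=0: 4<9, i++
i=3 j=0: 7<9, i++
i=4 j=0: 8<9, i++
i=5 j=0: 10>9, j++
i=5 j=1: 10<23, i++
i=6 j=1: 11<23, i++
i=7 j=1: 13<23, i++
i=8 j=1: 14<23, i++
i=9 j=1: 15<23, i++
i=10 j=1: 18<23, i++
i=11 j=1: 20<23, i++
i=12 j=1: 22<23, i++
i=13 j=1: 24>23, j++
i=13 j=2: 24<25, i++
i=14 j=2: 25==25 emit, i++,j++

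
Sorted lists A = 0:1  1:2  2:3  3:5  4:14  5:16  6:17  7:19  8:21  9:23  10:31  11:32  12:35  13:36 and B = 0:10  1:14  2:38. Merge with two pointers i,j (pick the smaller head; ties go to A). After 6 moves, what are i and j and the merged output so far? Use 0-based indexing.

i=5, j=1, merged so far=[1, 2, 3, 5, 10, 14]

i=0 j=0: A[i]=1<=B[j]=10 take 1, i++
i=1 j=0: A[i]=2<=B[j]=10 take 2, i++
i=2 j=0: A[i]=3<=B[j]=10 take 3, i++
i=3 j=0: A[i]=5<=B[j]=10 take 5, i++
i=4 j=0: A[i]=14>B[j]=10 take 10, j++
i=4 j=1: A[i]=14<=B[j]=14 take 14, i++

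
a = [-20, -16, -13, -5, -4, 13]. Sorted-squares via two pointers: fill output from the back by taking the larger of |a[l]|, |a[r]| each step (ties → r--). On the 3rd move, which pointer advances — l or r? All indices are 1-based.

r

[1,6] |-20|>|13| out[6]=400 → l++
[2,6] |-16|>|13| out[5]=256 → l++
[3,6] |-13|<=|13| out[4]=169 → r--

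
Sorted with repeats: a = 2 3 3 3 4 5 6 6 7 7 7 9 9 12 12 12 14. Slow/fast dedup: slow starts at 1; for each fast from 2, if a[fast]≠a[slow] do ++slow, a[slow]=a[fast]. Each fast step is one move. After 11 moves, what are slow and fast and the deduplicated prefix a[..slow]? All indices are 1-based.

slow=7, fast=13, prefix=[2, 3, 4, 5, 6, 7, 9]

slow=1 fast=2: a[fast]=3≠a[slow]=2 write a[2]=3, slow++,fast++
slow=2 fast=3: a[fast]=3=a[slow] dup, fast++
slow=2 fast=4: a[fast]=3=a[slow] dup, fast++
slow=2 fast=5: a[fast]=4≠a[slow]=3 write a[3]=4, slow++,fast++
slow=3 fast=6: a[fast]=5≠a[slow]=4 write a[4]=5, slow++,fast++
slow=4 fast=7: a[fast]=6≠a[slow]=5 write a[5]=6, slow++,fast++
slow=5 fast=8: a[fast]=6=a[slow] dup, fast++
slow=5 fast=9: a[fast]=7≠a[slow]=6 write a[6]=7, slow++,fast++
slow=6 fast=10: a[fast]=7=a[slow] dup, fast++
slow=6 fast=11: a[fast]=7=a[slow] dup, fast++
slow=6 fast=12: a[fast]=9≠a[slow]=7 write a[7]=9, slow++,fast++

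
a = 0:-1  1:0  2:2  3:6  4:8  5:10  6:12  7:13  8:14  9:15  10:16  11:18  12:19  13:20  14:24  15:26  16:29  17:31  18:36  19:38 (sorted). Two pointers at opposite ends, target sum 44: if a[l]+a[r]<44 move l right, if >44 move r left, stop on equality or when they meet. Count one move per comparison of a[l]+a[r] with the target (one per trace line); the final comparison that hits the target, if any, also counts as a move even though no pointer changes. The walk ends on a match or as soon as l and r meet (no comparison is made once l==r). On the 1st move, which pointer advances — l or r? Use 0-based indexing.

l

l=0 r=19: -1+38=37 <44, l++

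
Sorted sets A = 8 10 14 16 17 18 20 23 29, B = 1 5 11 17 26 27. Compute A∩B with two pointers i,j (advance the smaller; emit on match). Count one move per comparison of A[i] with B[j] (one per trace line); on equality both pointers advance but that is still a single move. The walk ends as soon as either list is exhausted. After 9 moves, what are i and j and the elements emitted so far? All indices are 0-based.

i=6, j=4, emitted=[17]

[i=0,j=0] 8>1 → j++
[i=0,j=1] 8>5 → j++
[i=0,j=2] 8<11 → i++
[i=1,j=2] 10<11 → i++
[i=2,j=2] 14>11 → j++
[i=2,j=3] 14<17 → i++
[i=3,j=3] 16<17 → i++
[i=4,j=3] 17==17 emit → i++,j++
[i=5,j=4] 18<26 → i++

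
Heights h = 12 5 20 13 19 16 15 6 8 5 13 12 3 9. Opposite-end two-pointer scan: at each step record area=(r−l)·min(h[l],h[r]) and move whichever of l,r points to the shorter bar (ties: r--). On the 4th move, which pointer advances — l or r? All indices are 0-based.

l

[0,13] min(12,9)*13=117 best=117 * → r--
[0,12] min(12,3)*12=36 best=117 → r--
[0,11] min(12,12)*11=132 best=132 * → r--
[0,10] min(12,13)*10=120 best=132 → l++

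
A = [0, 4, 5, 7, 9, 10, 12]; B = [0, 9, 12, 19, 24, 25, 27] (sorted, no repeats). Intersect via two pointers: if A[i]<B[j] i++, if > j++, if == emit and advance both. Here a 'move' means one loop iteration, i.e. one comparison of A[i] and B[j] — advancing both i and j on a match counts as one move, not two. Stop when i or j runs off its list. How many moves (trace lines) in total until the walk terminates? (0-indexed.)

7 moves

i=0 j=0: 0==0 emit, i++,j++
i=1 j=1: 4<9, i++
i=2 j=1: 5<9, i++
i=3 j=1: 7<9, i++
i=4 j=1: 9==9 emit, i++,j++
i=5 j=2: 10<12, i++
i=6 j=2: 12==12 emit, i++,j++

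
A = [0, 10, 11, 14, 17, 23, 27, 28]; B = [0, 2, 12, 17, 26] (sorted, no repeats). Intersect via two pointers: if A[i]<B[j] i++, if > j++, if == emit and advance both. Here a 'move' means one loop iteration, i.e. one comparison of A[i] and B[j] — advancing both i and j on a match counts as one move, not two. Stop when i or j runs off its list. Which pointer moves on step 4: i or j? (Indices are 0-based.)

i

i=0 j=0: 0==0 emit, i++,j++
i=1 j=1: 10>2, j++
i=1 j=2: 10<12, i++
i=2 j=2: 11<12, i++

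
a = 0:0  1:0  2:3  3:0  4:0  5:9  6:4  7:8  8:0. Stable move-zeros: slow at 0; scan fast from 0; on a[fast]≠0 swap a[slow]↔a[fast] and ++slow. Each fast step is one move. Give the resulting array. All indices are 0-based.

[3, 9, 4, 8, 0, 0, 0, 0, 0]

slow=0 fast=0: a[fast]=0, fast++
slow=0 fast=1: a[fast]=0, fast++
slow=0 fast=2: a[fast]=3≠0 swap→a[0]=3, slow++,fast++
slow=1 fast=3: a[fast]=0, fast++
slow=1 fast=4: a[fast]=0, fast++
slow=1 fast=5: a[fast]=9≠0 swap→a[1]=9, slow++,fast++
slow=2 fast=6: a[fast]=4≠0 swap→a[2]=4, slow++,fast++
slow=3 fast=7: a[fast]=8≠0 swap→a[3]=8, slow++,fast++
slow=4 fast=8: a[fast]=0, fast++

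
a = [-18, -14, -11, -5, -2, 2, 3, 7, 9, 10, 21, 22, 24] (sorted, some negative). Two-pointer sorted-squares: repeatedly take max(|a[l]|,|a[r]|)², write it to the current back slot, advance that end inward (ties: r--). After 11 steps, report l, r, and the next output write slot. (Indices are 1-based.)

l=1 r=13: |-18|<=|24| out[13]=576, r--
l=1 r=12: |-18|<=|22| out[12]=484, r--
l=1 r=11: |-18|<=|21| out[11]=441, r--
l=1 r=10: |-18|>|10| out[10]=324, l++
l=2 r=10: |-14|>|10| out[9]=196, l++
l=3 r=10: |-11|>|10| out[8]=121, l++
l=4 r=10: |-5|<=|10| out[7]=100, r--
l=4 r=9: |-5|<=|9| out[6]=81, r--
l=4 r=8: |-5|<=|7| out[5]=49, r--
l=4 r=7: |-5|>|3| out[4]=25, l++
l=5 r=7: |-2|<=|3| out[3]=9, r--

l=5, r=6, next write slot=2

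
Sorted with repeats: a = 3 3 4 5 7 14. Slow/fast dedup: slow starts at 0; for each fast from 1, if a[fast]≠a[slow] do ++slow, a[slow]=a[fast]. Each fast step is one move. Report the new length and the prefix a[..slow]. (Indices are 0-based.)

length 5; prefix = [3, 4, 5, 7, 14]

slow=0 fast=1: a[fast]=3=a[slow] dup, fast++
slow=0 fast=2: a[fast]=4≠a[slow]=3 write a[1]=4, slow++,fast++
slow=1 fast=3: a[fast]=5≠a[slow]=4 write a[2]=5, slow++,fast++
slow=2 fast=4: a[fast]=7≠a[slow]=5 write a[3]=7, slow++,fast++
slow=3 fast=5: a[fast]=14≠a[slow]=7 write a[4]=14, slow++,fast++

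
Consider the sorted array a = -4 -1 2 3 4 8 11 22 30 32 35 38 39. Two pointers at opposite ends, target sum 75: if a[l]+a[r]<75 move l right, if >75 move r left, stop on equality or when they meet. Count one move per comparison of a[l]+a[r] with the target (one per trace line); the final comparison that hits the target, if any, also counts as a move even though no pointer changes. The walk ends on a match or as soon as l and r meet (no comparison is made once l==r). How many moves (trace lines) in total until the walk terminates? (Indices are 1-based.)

12 moves

[1,13] -4+39=35 <75 → l++
[2,13] -1+39=38 <75 → l++
[3,13] 2+39=41 <75 → l++
[4,13] 3+39=42 <75 → l++
[5,13] 4+39=43 <75 → l++
[6,13] 8+39=47 <75 → l++
[7,13] 11+39=50 <75 → l++
[8,13] 22+39=61 <75 → l++
[9,13] 30+39=69 <75 → l++
[10,13] 32+39=71 <75 → l++
[11,13] 35+39=74 <75 → l++
[12,13] 38+39=77 >75 → r--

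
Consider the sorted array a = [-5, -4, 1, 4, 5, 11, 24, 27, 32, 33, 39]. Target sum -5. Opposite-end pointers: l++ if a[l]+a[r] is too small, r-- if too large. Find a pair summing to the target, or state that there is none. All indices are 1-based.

no pair

[1,11] -5+39=34 >-5 → r--
[1,10] -5+33=28 >-5 → r--
[1,9] -5+32=27 >-5 → r--
[1,8] -5+27=22 >-5 → r--
[1,7] -5+24=19 >-5 → r--
[1,6] -5+11=6 >-5 → r--
[1,5] -5+5=0 >-5 → r--
[1,4] -5+4=-1 >-5 → r--
[1,3] -5+1=-4 >-5 → r--
[1,2] -5+-4=-9 <-5 → l++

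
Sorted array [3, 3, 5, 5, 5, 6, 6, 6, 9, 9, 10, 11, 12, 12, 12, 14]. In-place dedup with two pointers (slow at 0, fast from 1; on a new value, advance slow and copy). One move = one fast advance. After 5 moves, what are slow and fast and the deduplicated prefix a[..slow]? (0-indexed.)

slow=2, fast=6, prefix=[3, 5, 6]

(s=0,f=1) a[fast]=3=a[slow] dup → fast++
(s=0,f=2) a[fast]=5≠a[slow]=3 write a[1]=5 → slow++,fast++
(s=1,f=3) a[fast]=5=a[slow] dup → fast++
(s=1,f=4) a[fast]=5=a[slow] dup → fast++
(s=1,f=5) a[fast]=6≠a[slow]=5 write a[2]=6 → slow++,fast++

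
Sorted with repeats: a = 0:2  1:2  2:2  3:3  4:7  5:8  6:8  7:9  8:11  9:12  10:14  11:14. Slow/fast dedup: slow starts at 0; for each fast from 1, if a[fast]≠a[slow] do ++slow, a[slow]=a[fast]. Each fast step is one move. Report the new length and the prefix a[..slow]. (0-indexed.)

(s=0,f=1) a[fast]=2=a[slow] dup → fast++
(s=0,f=2) a[fast]=2=a[slow] dup → fast++
(s=0,f=3) a[fast]=3≠a[slow]=2 write a[1]=3 → slow++,fast++
(s=1,f=4) a[fast]=7≠a[slow]=3 write a[2]=7 → slow++,fast++
(s=2,f=5) a[fast]=8≠a[slow]=7 write a[3]=8 → slow++,fast++
(s=3,f=6) a[fast]=8=a[slow] dup → fast++
(s=3,f=7) a[fast]=9≠a[slow]=8 write a[4]=9 → slow++,fast++
(s=4,f=8) a[fast]=11≠a[slow]=9 write a[5]=11 → slow++,fast++
(s=5,f=9) a[fast]=12≠a[slow]=11 write a[6]=12 → slow++,fast++
(s=6,f=10) a[fast]=14≠a[slow]=12 write a[7]=14 → slow++,fast++
(s=7,f=11) a[fast]=14=a[slow] dup → fast++

length 8; prefix = [2, 3, 7, 8, 9, 11, 12, 14]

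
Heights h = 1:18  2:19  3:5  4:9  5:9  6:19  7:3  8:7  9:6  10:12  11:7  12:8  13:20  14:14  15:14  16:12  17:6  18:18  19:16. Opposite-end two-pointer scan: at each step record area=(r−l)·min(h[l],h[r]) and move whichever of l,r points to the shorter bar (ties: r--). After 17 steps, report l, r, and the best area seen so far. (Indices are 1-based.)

l=1 r=19: min(18,16)*18=288 best=288 *, r--
l=1 r=18: min(18,18)*17=306 best=306 *, r--
l=1 r=17: min(18,6)*16=96 best=306, r--
l=1 r=16: min(18,12)*15=180 best=306, r--
l=1 r=15: min(18,14)*14=196 best=306, r--
l=1 r=14: min(18,14)*13=182 best=306, r--
l=1 r=13: min(18,20)*12=216 best=306, l++
l=2 r=13: min(19,20)*11=209 best=306, l++
l=3 r=13: min(5,20)*10=50 best=306, l++
l=4 r=13: min(9,20)*9=81 best=306, l++
l=5 r=13: min(9,20)*8=72 best=306, l++
l=6 r=13: min(19,20)*7=133 best=306, l++
l=7 r=13: min(3,20)*6=18 best=306, l++
l=8 r=13: min(7,20)*5=35 best=306, l++
l=9 r=13: min(6,20)*4=24 best=306, l++
l=10 r=13: min(12,20)*3=36 best=306, l++
l=11 r=13: min(7,20)*2=14 best=306, l++

l=12, r=13, best area=306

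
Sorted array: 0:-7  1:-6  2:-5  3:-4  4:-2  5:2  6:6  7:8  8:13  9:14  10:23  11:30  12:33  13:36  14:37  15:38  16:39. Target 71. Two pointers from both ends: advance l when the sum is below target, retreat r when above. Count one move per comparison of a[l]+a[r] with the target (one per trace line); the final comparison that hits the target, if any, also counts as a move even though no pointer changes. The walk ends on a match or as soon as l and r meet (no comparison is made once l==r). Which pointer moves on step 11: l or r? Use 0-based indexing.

l

l=0 r=16: -7+39=32 <71, l++
l=1 r=16: -6+39=33 <71, l++
l=2 r=16: -5+39=34 <71, l++
l=3 r=16: -4+39=35 <71, l++
l=4 r=16: -2+39=37 <71, l++
l=5 r=16: 2+39=41 <71, l++
l=6 r=16: 6+39=45 <71, l++
l=7 r=16: 8+39=47 <71, l++
l=8 r=16: 13+39=52 <71, l++
l=9 r=16: 14+39=53 <71, l++
l=10 r=16: 23+39=62 <71, l++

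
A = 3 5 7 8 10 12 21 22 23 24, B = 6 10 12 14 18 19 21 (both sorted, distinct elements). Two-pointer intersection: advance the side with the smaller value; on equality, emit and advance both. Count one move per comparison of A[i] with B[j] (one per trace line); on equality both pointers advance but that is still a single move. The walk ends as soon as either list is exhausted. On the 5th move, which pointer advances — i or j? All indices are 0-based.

[i=0,j=0] 3<6 → i++
[i=1,j=0] 5<6 → i++
[i=2,j=0] 7>6 → j++
[i=2,j=1] 7<10 → i++
[i=3,j=1] 8<10 → i++

i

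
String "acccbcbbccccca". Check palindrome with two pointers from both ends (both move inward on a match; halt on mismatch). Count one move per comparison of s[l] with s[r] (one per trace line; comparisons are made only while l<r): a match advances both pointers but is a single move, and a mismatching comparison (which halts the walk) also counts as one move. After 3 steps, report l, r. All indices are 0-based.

l=0 r=13: 'a'=='a', l++,r--
l=1 r=12: 'c'=='c', l++,r--
l=2 r=11: 'c'=='c', l++,r--

l=3, r=10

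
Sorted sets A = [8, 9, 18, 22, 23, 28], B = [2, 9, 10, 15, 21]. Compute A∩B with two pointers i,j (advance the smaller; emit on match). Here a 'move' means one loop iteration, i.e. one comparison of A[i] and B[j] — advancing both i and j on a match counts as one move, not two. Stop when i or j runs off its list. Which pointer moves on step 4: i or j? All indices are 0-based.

[i=0,j=0] 8>2 → j++
[i=0,j=1] 8<9 → i++
[i=1,j=1] 9==9 emit → i++,j++
[i=2,j=2] 18>10 → j++

j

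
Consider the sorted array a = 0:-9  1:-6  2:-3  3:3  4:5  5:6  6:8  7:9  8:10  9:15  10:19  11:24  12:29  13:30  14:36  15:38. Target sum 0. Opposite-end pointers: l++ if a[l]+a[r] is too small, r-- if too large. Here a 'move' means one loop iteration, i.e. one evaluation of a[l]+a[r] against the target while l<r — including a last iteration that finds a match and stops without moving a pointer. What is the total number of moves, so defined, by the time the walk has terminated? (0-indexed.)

9 moves

l=0 r=15: -9+38=29 >0, r--
l=0 r=14: -9+36=27 >0, r--
l=0 r=13: -9+30=21 >0, r--
l=0 r=12: -9+29=20 >0, r--
l=0 r=11: -9+24=15 >0, r--
l=0 r=10: -9+19=10 >0, r--
l=0 r=9: -9+15=6 >0, r--
l=0 r=8: -9+10=1 >0, r--
l=0 r=7: -9+9=0, found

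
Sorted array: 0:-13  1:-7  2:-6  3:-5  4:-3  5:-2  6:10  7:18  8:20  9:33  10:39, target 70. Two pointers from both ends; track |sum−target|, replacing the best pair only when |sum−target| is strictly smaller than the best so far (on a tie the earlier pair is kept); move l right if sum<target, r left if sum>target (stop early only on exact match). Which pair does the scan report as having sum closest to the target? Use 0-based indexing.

pair (33, 39) with sum 72 (|Δ|=2)

l=0 r=10: -13+39=26 d=44 *, l++
l=1 r=10: -7+39=32 d=38 *, l++
l=2 r=10: -6+39=33 d=37 *, l++
l=3 r=10: -5+39=34 d=36 *, l++
l=4 r=10: -3+39=36 d=34 *, l++
l=5 r=10: -2+39=37 d=33 *, l++
l=6 r=10: 10+39=49 d=21 *, l++
l=7 r=10: 18+39=57 d=13 *, l++
l=8 r=10: 20+39=59 d=11 *, l++
l=9 r=10: 33+39=72 d=2 *, r--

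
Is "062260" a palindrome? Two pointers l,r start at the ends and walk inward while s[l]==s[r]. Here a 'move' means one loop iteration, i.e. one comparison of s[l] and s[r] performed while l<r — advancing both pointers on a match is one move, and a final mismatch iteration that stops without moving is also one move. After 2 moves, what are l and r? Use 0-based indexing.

l=2, r=3

l=0 r=5: '0'=='0', l++,r--
l=1 r=4: '6'=='6', l++,r--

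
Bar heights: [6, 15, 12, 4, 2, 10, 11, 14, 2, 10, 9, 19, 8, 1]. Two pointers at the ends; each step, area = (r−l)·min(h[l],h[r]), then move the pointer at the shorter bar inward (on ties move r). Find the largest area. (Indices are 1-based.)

max area = 150

[1,14] min(6,1)*13=13 best=13 * → r--
[1,13] min(6,8)*12=72 best=72 * → l++
[2,13] min(15,8)*11=88 best=88 * → r--
[2,12] min(15,19)*10=150 best=150 * → l++
[3,12] min(12,19)*9=108 best=150 → l++
[4,12] min(4,19)*8=32 best=150 → l++
[5,12] min(2,19)*7=14 best=150 → l++
[6,12] min(10,19)*6=60 best=150 → l++
[7,12] min(11,19)*5=55 best=150 → l++
[8,12] min(14,19)*4=56 best=150 → l++
[9,12] min(2,19)*3=6 best=150 → l++
[10,12] min(10,19)*2=20 best=150 → l++
[11,12] min(9,19)*1=9 best=150 → l++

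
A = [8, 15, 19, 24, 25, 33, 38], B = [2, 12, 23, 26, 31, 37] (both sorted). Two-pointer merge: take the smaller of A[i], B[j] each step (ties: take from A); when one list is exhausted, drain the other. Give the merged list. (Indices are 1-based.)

[i=1,j=1] A[i]=8>B[j]=2 take 2 → j++
[i=1,j=2] A[i]=8<=B[j]=12 take 8 → i++
[i=2,j=2] A[i]=15>B[j]=12 take 12 → j++
[i=2,j=3] A[i]=15<=B[j]=23 take 15 → i++
[i=3,j=3] A[i]=19<=B[j]=23 take 19 → i++
[i=4,j=3] A[i]=24>B[j]=23 take 23 → j++
[i=4,j=4] A[i]=24<=B[j]=26 take 24 → i++
[i=5,j=4] A[i]=25<=B[j]=26 take 25 → i++
[i=6,j=4] A[i]=33>B[j]=26 take 26 → j++
[i=6,j=5] A[i]=33>B[j]=31 take 31 → j++
[i=6,j=6] A[i]=33<=B[j]=37 take 33 → i++
[i=7,j=6] A[i]=38>B[j]=37 take 37 → j++
[i=7,j=7] B done, take A[i]=38 → i++

[2, 8, 12, 15, 19, 23, 24, 25, 26, 31, 33, 37, 38]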